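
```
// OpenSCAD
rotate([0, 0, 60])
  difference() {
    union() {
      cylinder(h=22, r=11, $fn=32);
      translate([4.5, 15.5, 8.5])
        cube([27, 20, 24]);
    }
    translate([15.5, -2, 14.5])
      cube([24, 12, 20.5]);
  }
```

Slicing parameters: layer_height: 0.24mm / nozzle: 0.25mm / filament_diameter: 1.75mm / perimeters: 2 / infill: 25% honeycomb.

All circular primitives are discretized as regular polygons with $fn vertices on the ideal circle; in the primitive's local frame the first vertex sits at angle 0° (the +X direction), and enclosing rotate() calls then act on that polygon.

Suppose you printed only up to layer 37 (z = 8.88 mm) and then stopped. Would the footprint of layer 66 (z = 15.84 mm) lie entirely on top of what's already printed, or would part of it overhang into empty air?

entirely on top

Compare the two slices. At z = 8.88: the r=11 cylinder gives a regular 32-gon of circumradius 11 (constant along its height) (area = (32/2)·11.000²·sin(360°/32) = 377.69 mm²); the cube at (4.5, 15.5) (footprint 27×20) is included at this height (area 540.00 mm²); Taking the union: the 2 present regions are separate (no shared area or edge), so areas and boundary lengths simply add and each stays a separate island — area = 917.69 mm²; the cube at (15.5, -2) is absent (z outside [14.5, 35]); Subtracting the remaining from the first: none of the subtracted shapes is present at this height, so that combined region is unchanged — area = 917.69 mm²; (whole slice rotated 60° about Z — lengths, areas and connectivity unchanged). At z = 15.84: the r=11 cylinder contributes a regular 32-gon of circumradius 11 (area = (32/2)·11.000²·sin(360°/32) = 377.69 mm²); the 27×20 cube at (4.5, 15.5) contributes its full rectangle (area 540.00 mm²); Combining (union): the 2 present regions are separate (no shared area or edge), so areas and boundary lengths simply add and each stays a separate island — area = 917.69 mm²; the 24×12 cube at (15.5, -2) contributes its full rectangle (area 288.00 mm²); Subtracting the remaining from the first: starting from the result so far (917.69 mm²), the 24×12 cube at (15.5, -2) misses the remaining region (no effect) — area = 917.69 mm²; (whole slice rotated 60° about Z — lengths, areas and connectivity unchanged). Checking containment: the cross-section at z = 15.84 is a subset of the cross-section at z = 8.88.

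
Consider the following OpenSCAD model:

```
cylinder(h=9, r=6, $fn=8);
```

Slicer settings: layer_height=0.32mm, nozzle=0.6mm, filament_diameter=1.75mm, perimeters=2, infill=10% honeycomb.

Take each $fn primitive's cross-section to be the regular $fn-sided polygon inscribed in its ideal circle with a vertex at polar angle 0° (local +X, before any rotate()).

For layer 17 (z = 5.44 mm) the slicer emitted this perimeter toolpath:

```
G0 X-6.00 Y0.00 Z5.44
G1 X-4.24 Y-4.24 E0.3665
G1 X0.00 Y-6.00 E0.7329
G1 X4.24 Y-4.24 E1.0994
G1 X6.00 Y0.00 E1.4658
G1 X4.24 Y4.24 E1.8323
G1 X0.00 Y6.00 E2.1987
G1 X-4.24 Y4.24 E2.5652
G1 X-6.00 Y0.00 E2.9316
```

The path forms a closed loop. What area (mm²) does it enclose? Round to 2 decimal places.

101.76 mm²

Apply the shoelace formula to the sequence of (X, Y) vertices; enclosed area = 101.76 mm².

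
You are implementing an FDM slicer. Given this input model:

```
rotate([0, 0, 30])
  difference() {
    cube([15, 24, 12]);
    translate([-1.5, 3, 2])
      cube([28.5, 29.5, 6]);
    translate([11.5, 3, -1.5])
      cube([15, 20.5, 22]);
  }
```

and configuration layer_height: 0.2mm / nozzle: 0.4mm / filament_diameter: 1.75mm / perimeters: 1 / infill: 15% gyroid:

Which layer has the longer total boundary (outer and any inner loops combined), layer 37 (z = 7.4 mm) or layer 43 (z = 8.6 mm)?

layer 43 (z = 8.6 mm)

Layer 37 (z = 7.4): the 15×24 cube contributes its full rectangle (perimeter 78.00 mm); the cube at (-1.5, 3) (footprint 28.5×29.5) is included at this height (perimeter 116.00 mm); the cube at (11.5, 3) is present — its section is the full 15×20.5 rectangle (perimeter 71.00 mm); Subtracting the remaining from the first: starting from the 15×24 cube, the 28.5×29.5 cube at (-1.5, 3) partially overlaps it — only the 315.00 mm² overlap (of its 840.75 mm²) is removed, clipping the outline; the 15×20.5 cube at (11.5, 3) misses the remaining region (no effect) — boundary = 36.00 mm; (rotated 30° about Z; rotation is an isometry so areas/perimeters/island counts are preserved). So its perimeter = 36.00 mm. Layer 43 (z = 8.6): the 15×24 cube contributes its full rectangle (perimeter 78.00 mm); the cube at (-1.5, 3) is not intersected at this z (z outside [2, 8]); the 15×20.5 cube at (11.5, 3) contributes its full rectangle (perimeter 71.00 mm); Subtracting the remaining from the first: starting from the 15×24 cube, the 15×20.5 cube at (11.5, 3) partially overlaps it — only the 71.75 mm² overlap (of its 307.50 mm²) is removed, clipping the outline — boundary = 85.00 mm; (rotated 30° about Z; rotation is an isometry so areas/perimeters/island counts are preserved). So its perimeter = 85.00 mm. Layer 43 is larger (85.00 vs 36.00 mm).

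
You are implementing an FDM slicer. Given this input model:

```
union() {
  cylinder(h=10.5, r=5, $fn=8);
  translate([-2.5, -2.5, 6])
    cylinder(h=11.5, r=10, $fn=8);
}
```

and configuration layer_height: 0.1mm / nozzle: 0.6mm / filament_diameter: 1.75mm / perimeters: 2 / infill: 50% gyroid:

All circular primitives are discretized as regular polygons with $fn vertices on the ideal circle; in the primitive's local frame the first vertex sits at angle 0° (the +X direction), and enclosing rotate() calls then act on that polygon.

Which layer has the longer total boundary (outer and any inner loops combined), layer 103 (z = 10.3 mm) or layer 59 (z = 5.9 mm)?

layer 103 (z = 10.3 mm)

Layer 103 (z = 10.3): the r=5 cylinder contributes a regular 8-gon of circumradius 5 (perimeter = 2·8·5.000·sin(180°/8) = 30.61 mm); the r=10 cylinder at (-2.5, -2.5) gives a regular 8-gon of circumradius 10 (constant along its height) (perimeter = 2·8·10.000·sin(180°/8) = 61.23 mm); Taking the union: the r=5 cylinder lies entirely inside the r=10 cylinder at (-2.5, -2.5), so the union is just the r=10 cylinder at (-2.5, -2.5) — boundary = 61.23 mm. So its perimeter = 61.23 mm. Layer 59 (z = 5.9): the r=5 cylinder gives a regular 8-gon of circumradius 5 (constant along its height) (perimeter = 2·8·5.000·sin(180°/8) = 30.61 mm); the cylinder at (-2.5, -2.5) is absent (z outside [6, 17.5]); Taking the union: only the r=5 cylinder is present, so the union is just that shape — boundary = 30.61 mm. So its perimeter = 30.61 mm. Layer 103 is larger (61.23 vs 30.61 mm).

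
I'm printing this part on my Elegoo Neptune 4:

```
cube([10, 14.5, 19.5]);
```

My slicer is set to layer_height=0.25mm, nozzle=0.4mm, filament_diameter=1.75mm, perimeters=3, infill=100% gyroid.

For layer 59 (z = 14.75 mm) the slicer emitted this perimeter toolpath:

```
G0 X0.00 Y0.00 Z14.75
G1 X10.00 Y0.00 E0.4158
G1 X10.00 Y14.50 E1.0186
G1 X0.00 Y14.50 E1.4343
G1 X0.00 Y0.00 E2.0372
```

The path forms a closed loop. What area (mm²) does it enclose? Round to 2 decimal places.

145.00 mm²

Apply the shoelace formula to the sequence of (X, Y) vertices; enclosed area = 145.00 mm².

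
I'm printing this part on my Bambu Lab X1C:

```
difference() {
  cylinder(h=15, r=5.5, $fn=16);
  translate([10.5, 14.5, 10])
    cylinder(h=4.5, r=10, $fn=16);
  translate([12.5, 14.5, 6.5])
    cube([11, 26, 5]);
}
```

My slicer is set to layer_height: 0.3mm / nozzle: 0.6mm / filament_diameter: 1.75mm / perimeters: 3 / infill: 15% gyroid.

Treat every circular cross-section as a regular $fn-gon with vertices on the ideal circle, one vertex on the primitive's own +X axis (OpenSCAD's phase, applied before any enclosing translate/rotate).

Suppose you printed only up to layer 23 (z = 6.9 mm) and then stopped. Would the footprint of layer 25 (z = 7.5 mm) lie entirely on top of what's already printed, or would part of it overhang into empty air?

entirely on top

Compare the two slices. At z = 6.9: the cylinder: section is a regular 16-gon, circumradius r=5.5 (area = (16/2)·5.500²·sin(360°/16) = 92.61 mm²); the cylinder at (10.5, 14.5) is not intersected at this z (z outside [10, 14.5]); the 11×26 cube at (12.5, 14.5) contributes its full rectangle (area 286.00 mm²); Subtracting the remaining from the first: starting from the r=5.5 cylinder (92.61 mm²), the 11×26 cube at (12.5, 14.5) misses the remaining region (no effect) — area = 92.61 mm². At z = 7.5: the r=5.5 cylinder gives a regular 16-gon of circumradius 5.5 (constant along its height) (area = (16/2)·5.500²·sin(360°/16) = 92.61 mm²); the cylinder at (10.5, 14.5) is not intersected at this z (z outside [10, 14.5]); the cube at (12.5, 14.5) (footprint 11×26) is included at this height (area 286.00 mm²); Subtracting the remaining from the first: starting from the r=5.5 cylinder (92.61 mm²), the 11×26 cube at (12.5, 14.5) misses the remaining region (no effect) — area = 92.61 mm². Checking containment: the cross-section at z = 7.5 is a subset of the cross-section at z = 6.9.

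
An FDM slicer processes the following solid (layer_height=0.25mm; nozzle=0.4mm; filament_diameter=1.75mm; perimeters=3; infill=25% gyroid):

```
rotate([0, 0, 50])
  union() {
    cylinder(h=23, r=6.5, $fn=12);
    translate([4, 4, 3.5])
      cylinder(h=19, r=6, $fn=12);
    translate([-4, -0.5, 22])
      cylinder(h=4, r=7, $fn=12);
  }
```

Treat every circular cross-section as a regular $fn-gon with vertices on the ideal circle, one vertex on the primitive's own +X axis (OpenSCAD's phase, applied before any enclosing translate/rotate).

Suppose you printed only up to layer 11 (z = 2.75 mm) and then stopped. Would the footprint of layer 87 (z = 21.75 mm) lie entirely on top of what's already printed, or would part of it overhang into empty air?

Compare the two slices. At z = 2.75: the r=6.5 cylinder gives a regular 12-gon of circumradius 6.5 (constant along its height) (area = (12/2)·6.500²·sin(360°/12) = 126.75 mm²); the cylinder at (4, 4) is absent (z outside [3.5, 22.5]); the cylinder at (-4, -0.5) is not intersected at this z (z outside [22, 26]); Combining (union): only the r=6.5 cylinder is present, so the union is just that shape — area = 126.75 mm²; (rotated 50° about Z; rotation is an isometry so areas/perimeters/island counts are preserved). At z = 21.75: the cylinder: section is a regular 12-gon, circumradius r=6.5 (area = (12/2)·6.500²·sin(360°/12) = 126.75 mm²); the r=6 cylinder at (4, 4) contributes a regular 12-gon of circumradius 6 (area = (12/2)·6.000²·sin(360°/12) = 108.00 mm²); the cylinder at (-4, -0.5) is not intersected at this z (z outside [22, 26]); Merging all regions: the regions partially overlap — summed areas 234.75 mm² minus the doubly-counted overlap 50.50 mm² gives 184.25 mm² — area = 184.25 mm²; (whole slice rotated 50° about Z — lengths, areas and connectivity unchanged). Checking containment: at z = 21.75 the cross-section extends beyond the z = 2.75 cross-section by about 57.50 mm².

part overhangs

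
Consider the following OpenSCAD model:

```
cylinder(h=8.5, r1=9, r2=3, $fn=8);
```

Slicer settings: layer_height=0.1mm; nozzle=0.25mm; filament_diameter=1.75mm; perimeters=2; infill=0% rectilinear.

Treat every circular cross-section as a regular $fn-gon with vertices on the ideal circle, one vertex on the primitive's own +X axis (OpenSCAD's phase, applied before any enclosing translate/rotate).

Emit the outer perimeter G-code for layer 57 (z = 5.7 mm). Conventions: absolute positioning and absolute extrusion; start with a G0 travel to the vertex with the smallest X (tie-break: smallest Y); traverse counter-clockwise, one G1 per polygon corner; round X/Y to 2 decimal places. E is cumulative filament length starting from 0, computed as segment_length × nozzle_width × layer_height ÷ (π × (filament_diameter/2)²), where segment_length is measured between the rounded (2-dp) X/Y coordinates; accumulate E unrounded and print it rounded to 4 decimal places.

G0 X-4.98 Y0.00 Z5.70
G1 X-3.52 Y-3.52 E0.0396
G1 X0.00 Y-4.98 E0.0792
G1 X3.52 Y-3.52 E0.1188
G1 X4.98 Y0.00 E0.1584
G1 X3.52 Y3.52 E0.1980
G1 X0.00 Y4.98 E0.2377
G1 X-3.52 Y3.52 E0.2773
G1 X-4.98 Y0.00 E0.3169

At z = 5.7 mm: the cone: at t=0.671 of its height the radius interpolates to r₁+(r₂−r₁)t = 4.976, giving a regular 8-gon of that circumradius. The outline is a single polygon with 8 vertices. Extrusion per mm of travel: 0.25 × 0.1 / (π × 0.875²) = 0.010394. Accumulating E over each segment gives final E = 0.3169.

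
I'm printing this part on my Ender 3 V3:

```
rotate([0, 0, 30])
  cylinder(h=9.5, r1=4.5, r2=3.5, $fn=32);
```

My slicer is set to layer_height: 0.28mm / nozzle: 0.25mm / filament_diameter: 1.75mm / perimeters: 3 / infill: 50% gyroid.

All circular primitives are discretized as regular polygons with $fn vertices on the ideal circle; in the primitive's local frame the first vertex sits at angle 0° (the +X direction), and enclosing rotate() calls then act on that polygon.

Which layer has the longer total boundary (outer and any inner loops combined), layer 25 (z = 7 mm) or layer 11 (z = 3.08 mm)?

layer 11 (z = 3.08 mm)

Layer 25 (z = 7): the cone: at t=0.737 of its height the radius interpolates to r₁+(r₂−r₁)t = 3.763, giving a regular 32-gon of that circumradius (perimeter = 2·32·3.763·sin(180°/32) = 23.61 mm); (rotated 30° about Z; rotation is an isometry so areas/perimeters/island counts are preserved). So its perimeter = 23.61 mm. Layer 11 (z = 3.08): the cone (r1=4.5→r2=3.5) has section circumradius 4.176 here — a regular 32-gon (perimeter = 2·32·4.176·sin(180°/32) = 26.20 mm); (rotated 30° about Z; rotation is an isometry so areas/perimeters/island counts are preserved). So its perimeter = 26.20 mm. Layer 11 is larger (26.20 vs 23.61 mm).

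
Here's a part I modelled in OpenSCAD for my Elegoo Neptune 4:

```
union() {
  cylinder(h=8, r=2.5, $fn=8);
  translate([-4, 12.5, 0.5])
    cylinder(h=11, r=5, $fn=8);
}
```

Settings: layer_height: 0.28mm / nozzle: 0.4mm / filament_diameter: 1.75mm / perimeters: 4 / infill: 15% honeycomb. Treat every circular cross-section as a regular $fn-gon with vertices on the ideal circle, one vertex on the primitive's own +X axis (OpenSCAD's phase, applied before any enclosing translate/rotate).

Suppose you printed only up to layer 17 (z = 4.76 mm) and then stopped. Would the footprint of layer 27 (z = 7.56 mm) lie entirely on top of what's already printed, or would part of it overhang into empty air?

Compare the two slices. At z = 4.76: the cylinder: section is a regular 8-gon, circumradius r=2.5 (area = (8/2)·2.500²·sin(360°/8) = 17.68 mm²); the r=5 cylinder at (-4, 12.5) contributes a regular 8-gon of circumradius 5 (area = (8/2)·5.000²·sin(360°/8) = 70.71 mm²); Merging all regions: the 2 present regions are separate (no shared area or edge), so areas and boundary lengths simply add and each stays a separate island — area = 88.39 mm². At z = 7.56: the r=2.5 cylinder contributes a regular 8-gon of circumradius 2.5 (area = (8/2)·2.500²·sin(360°/8) = 17.68 mm²); the cylinder at (-4, 12.5): section is a regular 8-gon, circumradius r=5 (area = (8/2)·5.000²·sin(360°/8) = 70.71 mm²); Combining (union): the 2 present regions are separate (no shared area or edge), so areas and boundary lengths simply add and each stays a separate island — area = 88.39 mm². Checking containment: the cross-section at z = 7.56 is a subset of the cross-section at z = 4.76.

entirely on top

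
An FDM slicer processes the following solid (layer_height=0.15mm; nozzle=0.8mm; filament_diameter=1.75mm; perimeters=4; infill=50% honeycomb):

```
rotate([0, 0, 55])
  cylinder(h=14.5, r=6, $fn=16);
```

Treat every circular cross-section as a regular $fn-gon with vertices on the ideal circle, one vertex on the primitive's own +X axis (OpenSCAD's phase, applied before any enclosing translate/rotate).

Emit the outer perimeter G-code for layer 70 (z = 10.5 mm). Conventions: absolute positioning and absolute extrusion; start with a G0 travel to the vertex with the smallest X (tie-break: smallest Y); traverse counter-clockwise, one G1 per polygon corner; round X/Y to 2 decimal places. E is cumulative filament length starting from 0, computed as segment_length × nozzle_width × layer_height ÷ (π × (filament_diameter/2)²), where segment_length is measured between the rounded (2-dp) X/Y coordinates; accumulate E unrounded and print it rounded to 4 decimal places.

At z = 10.5 mm: the cylinder: section is a regular 16-gon, circumradius r=6; (rotated 55° about Z; rotation is an isometry so areas/perimeters/island counts are preserved). The outline is a single polygon with 16 vertices. Extrusion per mm of travel: 0.8 × 0.15 / (π × 0.875²) = 0.049890. Accumulating E over each segment gives final E = 1.8685.

G0 X-5.91 Y-1.04 Z10.50
G1 X-5.06 Y-3.22 E0.1167
G1 X-3.44 Y-4.91 E0.2335
G1 X-1.30 Y-5.86 E0.3503
G1 X1.04 Y-5.91 E0.4671
G1 X3.22 Y-5.06 E0.5838
G1 X4.91 Y-3.44 E0.7006
G1 X5.86 Y-1.30 E0.8175
G1 X5.91 Y1.04 E0.9342
G1 X5.06 Y3.22 E1.0510
G1 X3.44 Y4.91 E1.1678
G1 X1.30 Y5.86 E1.2846
G1 X-1.04 Y5.91 E1.4013
G1 X-3.22 Y5.06 E1.5181
G1 X-4.91 Y3.44 E1.6349
G1 X-5.86 Y1.30 E1.7517
G1 X-5.91 Y-1.04 E1.8685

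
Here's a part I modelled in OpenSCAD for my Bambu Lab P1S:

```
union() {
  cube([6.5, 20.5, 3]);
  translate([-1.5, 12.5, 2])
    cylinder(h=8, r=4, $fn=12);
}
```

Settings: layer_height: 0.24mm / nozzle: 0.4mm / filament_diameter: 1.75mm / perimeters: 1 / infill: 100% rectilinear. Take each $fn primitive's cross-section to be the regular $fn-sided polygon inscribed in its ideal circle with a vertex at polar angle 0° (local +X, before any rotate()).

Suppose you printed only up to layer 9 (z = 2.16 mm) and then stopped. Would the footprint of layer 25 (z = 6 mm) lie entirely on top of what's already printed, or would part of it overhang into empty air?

Compare the two slices. At z = 2.16: the cube is present — its section is the full 6.5×20.5 rectangle (area 133.25 mm²); the r=4 cylinder at (-1.5, 12.5) gives a regular 12-gon of circumradius 4 (constant along its height) (area = (12/2)·4.000²·sin(360°/12) = 48.00 mm²); Merging all regions: the regions partially overlap — summed areas 181.25 mm² minus the doubly-counted overlap 12.60 mm² gives 168.65 mm² — area = 168.65 mm². At z = 6: the cube is absent (z outside [0, 3]); the r=4 cylinder at (-1.5, 12.5) gives a regular 12-gon of circumradius 4 (constant along its height) (area = (12/2)·4.000²·sin(360°/12) = 48.00 mm²); Merging all regions: only the r=4 cylinder at (-1.5, 12.5) is present, so the union is just that shape — area = 48.00 mm². Checking containment: the cross-section at z = 6 is a subset of the cross-section at z = 2.16.

entirely on top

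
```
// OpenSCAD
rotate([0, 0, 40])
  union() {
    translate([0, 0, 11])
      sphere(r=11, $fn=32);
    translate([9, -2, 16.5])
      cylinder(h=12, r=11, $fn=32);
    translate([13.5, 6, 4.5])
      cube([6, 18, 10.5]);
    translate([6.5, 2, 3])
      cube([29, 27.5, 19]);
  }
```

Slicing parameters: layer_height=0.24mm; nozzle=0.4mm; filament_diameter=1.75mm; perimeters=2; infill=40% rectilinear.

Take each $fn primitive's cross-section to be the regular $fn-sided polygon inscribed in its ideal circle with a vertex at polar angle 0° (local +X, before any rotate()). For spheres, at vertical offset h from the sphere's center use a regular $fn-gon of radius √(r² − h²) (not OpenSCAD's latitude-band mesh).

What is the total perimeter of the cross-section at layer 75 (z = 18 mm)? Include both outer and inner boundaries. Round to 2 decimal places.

At z = 18 mm: the r=11 sphere slices to a regular 32-gon of circumradius 8.485 (√(r²−h²) with h=7 from center) (perimeter = 2·32·8.485·sin(180°/32) = 53.23 mm); the cylinder at (9, -2): section is a regular 32-gon, circumradius r=11 (perimeter = 2·32·11.000·sin(180°/32) = 69.00 mm); the cube at (13.5, 6) does not reach this height (z outside [4.5, 15]); the cube at (6.5, 2) (footprint 29×27.5) is included at this height (perimeter 113.00 mm); Combining (union): the regions partially overlap (shared area 190.46 mm²), so the edge portions inside another operand are dropped and the merged outline is re-measured after clipping — boundary = 158.88 mm; (whole slice rotated 40° about Z — lengths, areas and connectivity unchanged). Overall, the cross-section is a single solid region. Total boundary length (outer) = 158.88 mm.

158.88 mm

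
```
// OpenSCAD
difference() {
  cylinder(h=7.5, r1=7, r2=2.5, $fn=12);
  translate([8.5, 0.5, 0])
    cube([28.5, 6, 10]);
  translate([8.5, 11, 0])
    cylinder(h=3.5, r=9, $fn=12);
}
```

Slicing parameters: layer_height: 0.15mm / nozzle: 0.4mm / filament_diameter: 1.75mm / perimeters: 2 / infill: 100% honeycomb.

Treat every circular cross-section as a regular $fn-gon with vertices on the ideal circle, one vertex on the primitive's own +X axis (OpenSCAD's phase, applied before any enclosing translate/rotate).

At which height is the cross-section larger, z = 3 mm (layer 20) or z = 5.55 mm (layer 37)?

layer 20 (z = 3 mm)

Layer 20 (z = 3): the cone (r1=7→r2=2.5) has section circumradius 5.200 here — a regular 12-gon (area = (12/2)·5.200²·sin(360°/12) = 81.12 mm²); the cube at (8.5, 0.5) (footprint 28.5×6) is included at this height (area 171.00 mm²); the r=9 cylinder at (8.5, 11) gives a regular 12-gon of circumradius 9 (constant along its height) (area = (12/2)·9.000²·sin(360°/12) = 243.00 mm²); Taking the first minus the rest: starting from the cone (81.12 mm²), the 28.5×6 cube at (8.5, 0.5) misses the remaining region (no effect); the r=9 cylinder at (8.5, 11) misses the remaining region (no effect) — area = 81.12 mm². So its area = 81.12 mm². Layer 37 (z = 5.55): the cone (r1=7→r2=2.5) has section circumradius 3.670 here — a regular 12-gon (area = (12/2)·3.670²·sin(360°/12) = 40.41 mm²); the 28.5×6 cube at (8.5, 0.5) contributes its full rectangle (area 171.00 mm²); the cylinder at (8.5, 11) does not reach this height (z outside [0, 3.5]); After the difference (first − rest): starting from the cone (40.41 mm²), the 28.5×6 cube at (8.5, 0.5) misses the remaining region (no effect) — area = 40.41 mm². So its area = 40.41 mm². Layer 20 is larger (81.12 vs 40.41 mm²).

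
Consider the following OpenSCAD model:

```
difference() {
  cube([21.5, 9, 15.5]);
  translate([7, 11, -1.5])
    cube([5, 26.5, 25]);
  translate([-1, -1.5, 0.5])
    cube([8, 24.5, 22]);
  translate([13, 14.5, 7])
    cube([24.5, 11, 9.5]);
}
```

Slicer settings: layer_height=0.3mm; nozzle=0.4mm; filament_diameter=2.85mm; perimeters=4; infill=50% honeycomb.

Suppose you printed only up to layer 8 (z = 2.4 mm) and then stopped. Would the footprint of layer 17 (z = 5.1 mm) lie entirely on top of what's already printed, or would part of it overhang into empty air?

Compare the two slices. At z = 2.4: the 21.5×9 cube contributes its full rectangle (area 193.50 mm²); the cube at (7, 11) is present — its section is the full 5×26.5 rectangle (area 132.50 mm²); the 8×24.5 cube at (-1, -1.5) contributes its full rectangle (area 196.00 mm²); the cube at (13, 14.5) is not intersected at this z (z outside [7, 16.5]); Subtracting the remaining from the first: starting from the 21.5×9 cube (193.50 mm²), the 5×26.5 cube at (7, 11) misses the remaining region (no effect); the 8×24.5 cube at (-1, -1.5) partially overlaps it — only the 63.00 mm² overlap (of its 196.00 mm²) is removed, clipping the outline — area = 130.50 mm². At z = 5.1: the 21.5×9 cube contributes its full rectangle (area 193.50 mm²); the cube at (7, 11) is present — its section is the full 5×26.5 rectangle (area 132.50 mm²); the cube at (-1, -1.5) is present — its section is the full 8×24.5 rectangle (area 196.00 mm²); the cube at (13, 14.5) is absent (z outside [7, 16.5]); Subtracting the remaining from the first: starting from the 21.5×9 cube (193.50 mm²), the 5×26.5 cube at (7, 11) misses the remaining region (no effect); the 8×24.5 cube at (-1, -1.5) partially overlaps it — only the 63.00 mm² overlap (of its 196.00 mm²) is removed, clipping the outline — area = 130.50 mm². Checking containment: the cross-section at z = 5.1 is a subset of the cross-section at z = 2.4.

entirely on top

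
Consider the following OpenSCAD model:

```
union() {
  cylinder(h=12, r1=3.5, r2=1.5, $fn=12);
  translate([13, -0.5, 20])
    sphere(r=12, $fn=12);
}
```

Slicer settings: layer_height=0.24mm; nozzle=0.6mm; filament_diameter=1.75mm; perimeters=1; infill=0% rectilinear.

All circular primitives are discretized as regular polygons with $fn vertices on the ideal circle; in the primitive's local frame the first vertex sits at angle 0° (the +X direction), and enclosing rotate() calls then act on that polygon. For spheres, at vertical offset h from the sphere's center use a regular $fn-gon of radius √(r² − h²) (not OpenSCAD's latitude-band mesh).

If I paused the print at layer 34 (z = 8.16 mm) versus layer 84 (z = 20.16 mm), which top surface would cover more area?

layer 84 (z = 20.16 mm)

Layer 34 (z = 8.16): the cone (r1=3.5→r2=1.5) has section circumradius 2.140 here — a regular 12-gon (area = (12/2)·2.140²·sin(360°/12) = 13.74 mm²); the sphere at (13, -0.5): section is a regular 12-gon, circumradius = √(r²−h²) = √(12²−11.84²) = 1.953 (area = (12/2)·1.953²·sin(360°/12) = 11.44 mm²); Combining (union): the 2 present regions are separate (no shared area or edge), so areas and boundary lengths simply add and each stays a separate island — area = 25.18 mm². So its area = 25.18 mm². Layer 84 (z = 20.16): the cone does not reach this height (z outside [0, 12]); the sphere at (13, -0.5): section is a regular 12-gon, circumradius = √(r²−h²) = √(12²−0.16²) = 11.999 (area = (12/2)·11.999²·sin(360°/12) = 431.92 mm²); Taking the union: only the r=12 sphere at (13, -0.5) is present, so the union is just that shape — area = 431.92 mm². So its area = 431.92 mm². Layer 84 is larger (431.92 vs 25.18 mm²).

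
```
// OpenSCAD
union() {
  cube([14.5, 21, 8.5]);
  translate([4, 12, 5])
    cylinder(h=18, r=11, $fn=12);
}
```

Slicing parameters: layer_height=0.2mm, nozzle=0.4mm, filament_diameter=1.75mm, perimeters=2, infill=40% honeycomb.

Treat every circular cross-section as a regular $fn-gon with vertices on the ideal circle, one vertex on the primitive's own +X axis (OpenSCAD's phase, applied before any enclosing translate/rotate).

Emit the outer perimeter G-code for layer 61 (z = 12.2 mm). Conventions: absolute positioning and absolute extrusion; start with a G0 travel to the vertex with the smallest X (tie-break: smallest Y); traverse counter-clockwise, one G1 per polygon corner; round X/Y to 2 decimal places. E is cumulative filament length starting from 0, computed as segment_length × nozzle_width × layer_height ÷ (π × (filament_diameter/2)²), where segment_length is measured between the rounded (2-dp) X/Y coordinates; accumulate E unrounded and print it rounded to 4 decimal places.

At z = 12.2 mm: the cube does not reach this height (z outside [0, 8.5]); the cylinder at (4, 12): section is a regular 12-gon, circumradius r=11; Merging all regions: only the r=11 cylinder at (4, 12) is present, so the union is just that shape — 1 connected region. The outline is a single polygon with 12 vertices. Extrusion per mm of travel: 0.4 × 0.2 / (π × 0.875²) = 0.033260. Accumulating E over each segment gives final E = 2.2731.

G0 X-7.00 Y12.00 Z12.20
G1 X-5.53 Y6.50 E0.1894
G1 X-1.50 Y2.47 E0.3789
G1 X4.00 Y1.00 E0.5683
G1 X9.50 Y2.47 E0.7576
G1 X13.53 Y6.50 E0.9472
G1 X15.00 Y12.00 E1.1365
G1 X13.53 Y17.50 E1.3259
G1 X9.50 Y21.53 E1.5154
G1 X4.00 Y23.00 E1.7048
G1 X-1.50 Y21.53 E1.8941
G1 X-5.53 Y17.50 E2.0837
G1 X-7.00 Y12.00 E2.2731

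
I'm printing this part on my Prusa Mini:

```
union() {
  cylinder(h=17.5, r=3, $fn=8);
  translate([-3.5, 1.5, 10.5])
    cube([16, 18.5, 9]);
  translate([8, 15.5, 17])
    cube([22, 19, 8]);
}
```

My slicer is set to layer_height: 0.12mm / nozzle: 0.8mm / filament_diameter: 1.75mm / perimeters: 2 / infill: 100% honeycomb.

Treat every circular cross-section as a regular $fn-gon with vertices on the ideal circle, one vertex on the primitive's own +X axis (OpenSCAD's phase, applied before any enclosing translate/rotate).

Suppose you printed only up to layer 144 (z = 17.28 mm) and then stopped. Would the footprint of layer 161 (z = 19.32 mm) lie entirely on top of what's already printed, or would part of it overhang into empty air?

entirely on top

Compare the two slices. At z = 17.28: the cylinder: section is a regular 8-gon, circumradius r=3 (area = (8/2)·3.000²·sin(360°/8) = 25.46 mm²); the cube at (-3.5, 1.5) is present — its section is the full 16×18.5 rectangle (area 296.00 mm²); the cube at (8, 15.5) is present — its section is the full 22×19 rectangle (area 418.00 mm²); Merging all regions: the regions partially overlap — summed areas 739.46 mm² minus the doubly-counted overlap 24.91 mm² gives 714.55 mm² — area = 714.55 mm². At z = 19.32: the cylinder is absent (z outside [0, 17.5]); the 16×18.5 cube at (-3.5, 1.5) contributes its full rectangle (area 296.00 mm²); the cube at (8, 15.5) is present — its section is the full 22×19 rectangle (area 418.00 mm²); Combining (union): the regions partially overlap — summed areas 714.00 mm² minus the doubly-counted overlap 20.25 mm² gives 693.75 mm² — area = 693.75 mm². Checking containment: the cross-section at z = 19.32 is a subset of the cross-section at z = 17.28.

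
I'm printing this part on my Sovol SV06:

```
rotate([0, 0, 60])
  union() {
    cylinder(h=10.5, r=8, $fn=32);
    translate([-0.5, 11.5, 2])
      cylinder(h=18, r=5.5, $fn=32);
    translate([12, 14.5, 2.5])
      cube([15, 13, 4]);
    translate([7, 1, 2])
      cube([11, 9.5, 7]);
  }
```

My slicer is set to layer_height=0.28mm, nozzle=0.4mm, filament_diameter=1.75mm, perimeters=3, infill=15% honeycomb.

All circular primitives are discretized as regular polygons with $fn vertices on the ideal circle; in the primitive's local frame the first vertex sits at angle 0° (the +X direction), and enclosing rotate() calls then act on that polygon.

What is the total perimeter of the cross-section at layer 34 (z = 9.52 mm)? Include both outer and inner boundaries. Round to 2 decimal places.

70.28 mm

At z = 9.52 mm: the r=8 cylinder gives a regular 32-gon of circumradius 8 (constant along its height) (perimeter = 2·32·8.000·sin(180°/32) = 50.18 mm); the r=5.5 cylinder at (-0.5, 11.5) contributes a regular 32-gon of circumradius 5.5 (perimeter = 2·32·5.500·sin(180°/32) = 34.50 mm); the cube at (12, 14.5) does not reach this height (z outside [2.5, 6.5]); the cube at (7, 1) is not intersected at this z (z outside [2, 9]); Merging all regions: the regions partially overlap (shared area 8.99 mm²), so the edge portions inside another operand are dropped and the merged outline is re-measured after clipping — boundary = 70.28 mm; (whole slice rotated 60° about Z — lengths, areas and connectivity unchanged). Overall, the cross-section is a single solid region. Total boundary length (outer) = 70.28 mm.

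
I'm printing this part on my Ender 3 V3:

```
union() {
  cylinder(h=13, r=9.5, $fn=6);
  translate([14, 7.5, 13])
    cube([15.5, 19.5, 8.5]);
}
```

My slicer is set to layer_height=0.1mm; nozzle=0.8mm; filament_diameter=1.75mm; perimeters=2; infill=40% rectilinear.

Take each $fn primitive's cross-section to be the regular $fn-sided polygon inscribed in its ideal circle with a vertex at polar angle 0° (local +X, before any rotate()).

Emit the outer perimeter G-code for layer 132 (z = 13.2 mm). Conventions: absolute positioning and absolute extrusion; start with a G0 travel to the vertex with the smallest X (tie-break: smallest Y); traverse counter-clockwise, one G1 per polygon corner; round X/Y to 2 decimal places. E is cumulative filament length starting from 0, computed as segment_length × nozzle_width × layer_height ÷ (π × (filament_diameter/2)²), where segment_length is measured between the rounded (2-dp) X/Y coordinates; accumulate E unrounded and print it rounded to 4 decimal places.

At z = 13.2 mm: the cylinder is not intersected at this z (z outside [0, 13]); the 15.5×19.5 cube at (14, 7.5) contributes its full rectangle; Merging all regions: only the 15.5×19.5 cube at (14, 7.5) is present, so the union is just that shape — 1 connected region. The outline is a single polygon with 4 vertices. Extrusion per mm of travel: 0.8 × 0.1 / (π × 0.875²) = 0.033260. Accumulating E over each segment gives final E = 2.3282.

G0 X14.00 Y7.50 Z13.20
G1 X29.50 Y7.50 E0.5155
G1 X29.50 Y27.00 E1.1641
G1 X14.00 Y27.00 E1.6796
G1 X14.00 Y7.50 E2.3282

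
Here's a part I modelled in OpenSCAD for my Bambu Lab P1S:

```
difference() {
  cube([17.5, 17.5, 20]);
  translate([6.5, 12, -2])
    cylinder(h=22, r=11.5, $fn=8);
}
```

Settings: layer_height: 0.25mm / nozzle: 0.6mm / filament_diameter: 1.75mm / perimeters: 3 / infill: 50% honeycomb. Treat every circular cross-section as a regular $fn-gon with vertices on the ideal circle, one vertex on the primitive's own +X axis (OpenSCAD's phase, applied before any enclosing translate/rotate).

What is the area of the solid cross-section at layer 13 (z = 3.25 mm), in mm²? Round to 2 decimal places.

54.60 mm²

At z = 3.25 mm: the cube (footprint 17.5×17.5) is included at this height (area 306.25 mm²); the r=11.5 cylinder at (6.5, 12) contributes a regular 8-gon of circumradius 11.5 (area = (8/2)·11.500²·sin(360°/8) = 374.06 mm²); After the difference (first − rest): starting from the 17.5×17.5 cube (306.25 mm²), the r=11.5 cylinder at (6.5, 12) partially overlaps it — only the 251.65 mm² overlap (of its 374.06 mm²) is removed, clipping the outline — area = 54.60 mm². Overall, the cross-section has 2 separate islands. Net area = 54.60 mm².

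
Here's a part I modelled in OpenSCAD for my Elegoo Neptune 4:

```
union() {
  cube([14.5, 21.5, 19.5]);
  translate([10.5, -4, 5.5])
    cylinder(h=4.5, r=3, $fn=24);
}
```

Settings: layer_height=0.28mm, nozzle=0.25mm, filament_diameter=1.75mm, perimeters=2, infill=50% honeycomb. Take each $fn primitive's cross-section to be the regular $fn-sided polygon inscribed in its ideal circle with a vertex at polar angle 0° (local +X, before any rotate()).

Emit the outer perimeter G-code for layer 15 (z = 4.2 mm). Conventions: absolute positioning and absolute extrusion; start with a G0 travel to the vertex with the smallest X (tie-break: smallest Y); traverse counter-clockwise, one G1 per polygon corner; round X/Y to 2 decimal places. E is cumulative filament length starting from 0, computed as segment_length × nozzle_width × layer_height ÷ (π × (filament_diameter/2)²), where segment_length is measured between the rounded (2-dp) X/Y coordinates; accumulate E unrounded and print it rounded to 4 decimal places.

At z = 4.2 mm: the cube (footprint 14.5×21.5) is included at this height; the cylinder at (10.5, -4) is not intersected at this z (z outside [5.5, 10]); Combining (union): only the 14.5×21.5 cube is present, so the union is just that shape — 1 connected region. The outline is a single polygon with 4 vertices. Extrusion per mm of travel: 0.25 × 0.28 / (π × 0.875²) = 0.029103. Accumulating E over each segment gives final E = 2.0954.

G0 X0.00 Y0.00 Z4.20
G1 X14.50 Y0.00 E0.4220
G1 X14.50 Y21.50 E1.0477
G1 X0.00 Y21.50 E1.4697
G1 X0.00 Y0.00 E2.0954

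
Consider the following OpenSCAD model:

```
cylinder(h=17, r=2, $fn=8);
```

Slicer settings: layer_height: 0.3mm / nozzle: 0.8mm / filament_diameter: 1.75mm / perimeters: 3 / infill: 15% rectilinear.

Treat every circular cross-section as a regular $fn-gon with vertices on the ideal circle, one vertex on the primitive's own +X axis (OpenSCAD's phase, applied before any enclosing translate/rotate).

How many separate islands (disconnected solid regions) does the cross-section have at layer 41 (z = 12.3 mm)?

1

At z = 12.3 mm: the r=2 cylinder gives a regular 8-gon of circumradius 2 (constant along its height). Overall, the cross-section is a single solid region. Island count = 1.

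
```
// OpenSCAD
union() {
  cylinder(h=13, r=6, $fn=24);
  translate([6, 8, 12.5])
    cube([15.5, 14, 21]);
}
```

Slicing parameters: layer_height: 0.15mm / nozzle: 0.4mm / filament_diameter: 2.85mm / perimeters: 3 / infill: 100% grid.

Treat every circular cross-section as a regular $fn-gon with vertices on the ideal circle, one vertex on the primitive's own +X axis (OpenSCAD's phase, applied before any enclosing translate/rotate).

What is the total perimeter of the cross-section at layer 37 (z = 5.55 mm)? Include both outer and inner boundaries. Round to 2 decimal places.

At z = 5.55 mm: the r=6 cylinder gives a regular 24-gon of circumradius 6 (constant along its height) (perimeter = 2·24·6.000·sin(180°/24) = 37.59 mm); the cube at (6, 8) is not intersected at this z (z outside [12.5, 33.5]); Taking the union: only the r=6 cylinder is present, so the union is just that shape — boundary = 37.59 mm. Overall, the cross-section is a single solid region. Total boundary length (outer) = 37.59 mm.

37.59 mm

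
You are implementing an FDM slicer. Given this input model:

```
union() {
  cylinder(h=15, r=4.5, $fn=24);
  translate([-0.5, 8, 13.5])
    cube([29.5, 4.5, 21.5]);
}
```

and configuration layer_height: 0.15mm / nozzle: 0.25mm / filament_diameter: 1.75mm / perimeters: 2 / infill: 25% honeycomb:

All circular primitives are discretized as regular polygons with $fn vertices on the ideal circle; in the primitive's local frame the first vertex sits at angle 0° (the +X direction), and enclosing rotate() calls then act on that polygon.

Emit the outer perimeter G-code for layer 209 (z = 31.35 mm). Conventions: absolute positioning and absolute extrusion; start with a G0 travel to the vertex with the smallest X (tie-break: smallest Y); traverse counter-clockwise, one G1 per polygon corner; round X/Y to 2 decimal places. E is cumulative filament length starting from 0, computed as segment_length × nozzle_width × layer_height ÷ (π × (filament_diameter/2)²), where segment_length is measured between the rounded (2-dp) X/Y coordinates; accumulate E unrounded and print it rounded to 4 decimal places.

At z = 31.35 mm: the cylinder is not intersected at this z (z outside [0, 15]); the cube at (-0.5, 8) (footprint 29.5×4.5) is included at this height; Combining (union): only the 29.5×4.5 cube at (-0.5, 8) is present, so the union is just that shape — 1 connected region. The outline is a single polygon with 4 vertices. Extrusion per mm of travel: 0.25 × 0.15 / (π × 0.875²) = 0.015591. Accumulating E over each segment gives final E = 1.0602.

G0 X-0.50 Y8.00 Z31.35
G1 X29.00 Y8.00 E0.4599
G1 X29.00 Y12.50 E0.5301
G1 X-0.50 Y12.50 E0.9900
G1 X-0.50 Y8.00 E1.0602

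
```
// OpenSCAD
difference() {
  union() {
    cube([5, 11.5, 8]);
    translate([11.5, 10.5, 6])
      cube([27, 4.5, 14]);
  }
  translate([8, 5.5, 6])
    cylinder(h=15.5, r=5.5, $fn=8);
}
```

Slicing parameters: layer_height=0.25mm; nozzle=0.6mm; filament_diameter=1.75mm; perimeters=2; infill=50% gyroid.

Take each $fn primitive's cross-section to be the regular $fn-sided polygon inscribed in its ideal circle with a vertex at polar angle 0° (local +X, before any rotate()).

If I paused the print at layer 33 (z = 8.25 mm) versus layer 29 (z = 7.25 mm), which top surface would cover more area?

layer 29 (z = 7.25 mm)

Layer 33 (z = 8.25): the cube is absent (z outside [0, 8]); the cube at (11.5, 10.5) is present — its section is the full 27×4.5 rectangle (area 121.50 mm²); Taking the union: only the 27×4.5 cube at (11.5, 10.5) is present, so the union is just that shape — area = 121.50 mm²; the r=5.5 cylinder at (8, 5.5) gives a regular 8-gon of circumradius 5.5 (constant along its height) (area = (8/2)·5.500²·sin(360°/8) = 85.56 mm²); After the difference (first − rest): starting from the result so far (121.50 mm²), the r=5.5 cylinder at (8, 5.5) misses the remaining region (no effect) — area = 121.50 mm². So its area = 121.50 mm². Layer 29 (z = 7.25): the cube is present — its section is the full 5×11.5 rectangle (area 57.50 mm²); the cube at (11.5, 10.5) (footprint 27×4.5) is included at this height (area 121.50 mm²); Combining (union): the 2 present regions are separate (no shared area or edge), so areas and boundary lengths simply add and each stays a separate island — area = 179.00 mm²; the r=5.5 cylinder at (8, 5.5) gives a regular 8-gon of circumradius 5.5 (constant along its height) (area = (8/2)·5.500²·sin(360°/8) = 85.56 mm²); Taking the first minus the rest: starting from that combined region (179.00 mm²), the r=5.5 cylinder at (8, 5.5) partially overlaps it — only the 13.51 mm² overlap (of its 85.56 mm²) is removed, clipping the outline — area = 165.49 mm². So its area = 165.49 mm². Layer 29 is larger (165.49 vs 121.50 mm²).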